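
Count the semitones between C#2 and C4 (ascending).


Reasoning:
Absolute semitone position = octave×12 + chromatic position
C#2: 2×12 + 1 = 25
C4: 4×12 + 0 = 48
Difference = 48 - 25 = 23
= 23 semitones


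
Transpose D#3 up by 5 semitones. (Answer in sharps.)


D#3: chromatic position 3 in octave 3 → absolute = 3×12 + 3 = 39
Transpose up 5: 39 + 5 = 44
44 = 3×12 + 8 → G# in octave 3
Result = G#3


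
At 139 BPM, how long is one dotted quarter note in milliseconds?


One quarter-note beat = 60000 / BPM = 60000 / 139 ms
Dotted quarter note = 3/2 × quarter note
Duration = 3/2 × 60000 / 139 = 90000 / 139
= 647.5 ms


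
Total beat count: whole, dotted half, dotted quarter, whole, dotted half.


Step by step:
Beat values:
  whole = 4 beats
  dotted half = 3 beats
  dotted quarter = 1.5 beats
  whole = 4 beats
  dotted half = 3 beats
Sum = 4 + 3 + 1.5 + 4 + 3
= 15.5 beats


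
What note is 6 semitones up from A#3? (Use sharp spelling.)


A#3: chromatic position 10 in octave 3 → absolute = 3×12 + 10 = 46
Transpose up 6: 46 + 6 = 52
52 = 4×12 + 4 → E in octave 4
Result = E4


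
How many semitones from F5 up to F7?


Working:
Absolute semitone position = octave×12 + chromatic position
F5: 5×12 + 5 = 65
F7: 7×12 + 5 = 89
Difference = 89 - 65 = 24
= 24 semitones


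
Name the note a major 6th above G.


Solution.
A 6th spans 6 letter names, so from G we land on E
A major 6th = 9 semitones above G
Spell E at that pitch: E
= E


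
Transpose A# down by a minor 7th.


minor 7th: 7 letter names, 10 semitones
Letter: A - 6 → B
Pitch: A# - 10 semitones, spelled as a B → B#
= B#


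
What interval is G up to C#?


Let's work it out.
Letter names: G → C spans 4 letter names → a 4th
Semitones: G → C# = 6 half-steps
A 4th of 6 semitones is an augmented 4th
= augmented 4th


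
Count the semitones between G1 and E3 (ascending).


Absolute semitone position = octave×12 + chromatic position
G1: 1×12 + 7 = 19
E3: 3×12 + 4 = 40
Difference = 40 - 19 = 21
= 21 semitones


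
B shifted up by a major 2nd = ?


major 2nd: 2 letter names, 2 semitones
Letter: B + 1 → C
Pitch: B + 2 semitones, spelled as a C → C#
= C#


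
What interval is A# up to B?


Working:
Letter names: A → B spans 2 letter names → a 2nd
Semitones: A# → B = 1 half-step
A 2nd of 1 semitone is a minor 2nd
= minor 2nd


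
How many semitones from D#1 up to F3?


Absolute semitone position = octave×12 + chromatic position
D#1: 1×12 + 3 = 15
F3: 3×12 + 5 = 41
Difference = 41 - 15 = 26
= 26 semitones


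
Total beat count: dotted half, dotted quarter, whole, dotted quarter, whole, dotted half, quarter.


Reasoning:
Beat values:
  dotted half = 3 beats
  dotted quarter = 1.5 beats
  whole = 4 beats
  dotted quarter = 1.5 beats
  whole = 4 beats
  dotted half = 3 beats
  quarter = 1 beat
Sum = 3 + 1.5 + 4 + 1.5 + 4 + 3 + 1
= 18 beats


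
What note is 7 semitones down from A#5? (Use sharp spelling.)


Reasoning:
A#5: chromatic position 10 in octave 5 → absolute = 5×12 + 10 = 70
Transpose down 7: 70 - 7 = 63
63 = 5×12 + 3 → D# in octave 5
Result = D#5


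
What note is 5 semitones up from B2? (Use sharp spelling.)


Working:
B2: chromatic position 11 in octave 2 → absolute = 2×12 + 11 = 35
Transpose up 5: 35 + 5 = 40
40 = 3×12 + 4 → E in octave 3
Result = E3


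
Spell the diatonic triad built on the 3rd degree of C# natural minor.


Let's work it out.
C# natural minor scale: C# D# E F# G# A B
Diatonic triad on degree 3 stacks scale notes 3, 5, 7: E G# B
E→G# = 4 semitones; E→B = 7 semitones → major triad
= E G# B (major)


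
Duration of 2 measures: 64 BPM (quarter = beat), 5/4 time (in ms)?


Working:
Quarter-note beat duration = 60000 / 64 ms
Beats per measure (5/4) = 5
One measure = 5 × 60000 / 64 = 300000 / 64 ms
2 measures = 2 × 300000 / 64 = 600000 / 64
= 9375.0 ms


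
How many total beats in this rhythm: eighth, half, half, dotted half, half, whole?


Working:
Beat values:
  eighth = 0.5 beats
  half = 2 beats
  half = 2 beats
  dotted half = 3 beats
  half = 2 beats
  whole = 4 beats
Sum = 0.5 + 2 + 2 + 3 + 2 + 4
= 13.5 beats


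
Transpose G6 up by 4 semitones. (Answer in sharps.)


Working:
G6: chromatic position 7 in octave 6 → absolute = 6×12 + 7 = 79
Transpose up 4: 79 + 4 = 83
83 = 6×12 + 11 → B in octave 6
Result = B6


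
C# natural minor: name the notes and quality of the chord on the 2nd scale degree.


Solution.
C# natural minor scale: C# D# E F# G# A B
Diatonic triad on degree 2 stacks scale notes 2, 4, 6: D# F# A
D#→F# = 3 semitones; D#→A = 6 semitones → diminished triad
= D# F# A (diminished)


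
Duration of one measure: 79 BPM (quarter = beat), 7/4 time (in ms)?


Quarter-note beat duration = 60000 / 79 ms
Beats per measure (7/4) = 7
One measure = 7 × 60000 / 79 = 420000 / 79 ms
= 5316.5 ms


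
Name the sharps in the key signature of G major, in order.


Let's work it out.
Sharp major keys follow the circle of fifths: C(0), G(1), D(2), A(3), E(4), B(5), F#(6), C#(7)
G major has 1 sharp
Order of sharps: F# C# G# D# A# E# B# → first 1: F#
= F#


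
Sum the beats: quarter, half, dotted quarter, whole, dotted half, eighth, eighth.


Step by step:
Beat values:
  quarter = 1 beat
  half = 2 beats
  dotted quarter = 1.5 beats
  whole = 4 beats
  dotted half = 3 beats
  eighth = 0.5 beats
  eighth = 0.5 beats
Sum = 1 + 2 + 1.5 + 4 + 3 + 0.5 + 0.5
= 12.5 beats


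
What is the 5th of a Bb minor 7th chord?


Step by step:
Minor 7th chord = root + minor 3rd + perfect 5th + minor 7th
Seventh chords stack in thirds, so the letter names are B-D-F-A
Root: Bb
Minor 3rd above Bb: Db
Perfect 5th above Bb: F
Minor 7th above Bb: Ab
The 5th = F


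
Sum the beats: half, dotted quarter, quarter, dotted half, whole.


Working:
Beat values:
  half = 2 beats
  dotted quarter = 1.5 beats
  quarter = 1 beat
  dotted half = 3 beats
  whole = 4 beats
Sum = 2 + 1.5 + 1 + 3 + 4
= 11.5 beats


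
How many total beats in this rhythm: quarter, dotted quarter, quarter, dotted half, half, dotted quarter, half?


Let's work it out.
Beat values:
  quarter = 1 beat
  dotted quarter = 1.5 beats
  quarter = 1 beat
  dotted half = 3 beats
  half = 2 beats
  dotted quarter = 1.5 beats
  half = 2 beats
Sum = 1 + 1.5 + 1 + 3 + 2 + 1.5 + 2
= 12 beats


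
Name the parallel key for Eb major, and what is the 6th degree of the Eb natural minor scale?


Step by step:
Parallel keys share the same tonic but differ in mode
Eb major → parallel is Eb minor
Eb natural minor scale: Eb F Gb Ab Bb Cb Db
= Eb minor; 6th degree = Cb


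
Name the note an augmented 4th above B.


Working:
A 4th spans 4 letter names, so from B we land on E
An augmented 4th = 6 semitones above B
Spell E at that pitch: E#
= E#


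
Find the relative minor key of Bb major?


Let's work it out.
The relative minor shares the major's key signature and starts on its 6th degree
6th degree = a major 6th above the tonic; a major 6th above Bb is G
→ relative minor of Bb major is G minor
= G minor


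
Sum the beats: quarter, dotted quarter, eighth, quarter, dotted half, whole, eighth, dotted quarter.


Beat values:
  quarter = 1 beat
  dotted quarter = 1.5 beats
  eighth = 0.5 beats
  quarter = 1 beat
  dotted half = 3 beats
  whole = 4 beats
  eighth = 0.5 beats
  dotted quarter = 1.5 beats
Sum = 1 + 1.5 + 0.5 + 1 + 3 + 4 + 0.5 + 1.5
= 13 beats


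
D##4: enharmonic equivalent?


Let's work it out.
Enharmonic notes sound the same pitch but are spelled with different letter names
D## and E name the same pitch class
= E4


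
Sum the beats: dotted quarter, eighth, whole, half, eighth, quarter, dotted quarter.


Beat values:
  dotted quarter = 1.5 beats
  eighth = 0.5 beats
  whole = 4 beats
  half = 2 beats
  eighth = 0.5 beats
  quarter = 1 beat
  dotted quarter = 1.5 beats
Sum = 1.5 + 0.5 + 4 + 2 + 0.5 + 1 + 1.5
= 11 beats


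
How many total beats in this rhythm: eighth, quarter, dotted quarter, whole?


Step by step:
Beat values:
  eighth = 0.5 beats
  quarter = 1 beat
  dotted quarter = 1.5 beats
  whole = 4 beats
Sum = 0.5 + 1 + 1.5 + 4
= 7 beats


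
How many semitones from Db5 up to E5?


Let's work it out.
Absolute semitone position = octave×12 + chromatic position
Db5: 5×12 + 1 = 61
E5: 5×12 + 4 = 64
Difference = 64 - 61 = 3
= 3 semitones


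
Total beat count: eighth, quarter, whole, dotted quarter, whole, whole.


Reasoning:
Beat values:
  eighth = 0.5 beats
  quarter = 1 beat
  whole = 4 beats
  dotted quarter = 1.5 beats
  whole = 4 beats
  whole = 4 beats
Sum = 0.5 + 1 + 4 + 1.5 + 4 + 4
= 15 beats


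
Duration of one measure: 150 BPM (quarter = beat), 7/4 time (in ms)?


Reasoning:
Quarter-note beat duration = 60000 / 150 ms
Beats per measure (7/4) = 7
One measure = 7 × 60000 / 150 = 420000 / 150 ms
= 2800.0 ms


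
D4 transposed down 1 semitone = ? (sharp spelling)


Working:
D4: chromatic position 2 in octave 4 → absolute = 4×12 + 2 = 50
Transpose down 1: 50 - 1 = 49
49 = 4×12 + 1 → C# in octave 4
Result = C#4


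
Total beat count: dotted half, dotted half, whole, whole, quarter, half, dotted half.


Beat values:
  dotted half = 3 beats
  dotted half = 3 beats
  whole = 4 beats
  whole = 4 beats
  quarter = 1 beat
  half = 2 beats
  dotted half = 3 beats
Sum = 3 + 3 + 4 + 4 + 1 + 2 + 3
= 20 beats


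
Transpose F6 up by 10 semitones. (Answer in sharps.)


F6: chromatic position 5 in octave 6 → absolute = 6×12 + 5 = 77
Transpose up 10: 77 + 10 = 87
87 = 7×12 + 3 → D# in octave 7
Result = D#7


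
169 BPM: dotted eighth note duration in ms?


Solution.
One quarter-note beat = 60000 / BPM = 60000 / 169 ms
Dotted eighth note = 3/4 × quarter note
Duration = 3/4 × 60000 / 169 = 45000 / 169
= 266.3 ms


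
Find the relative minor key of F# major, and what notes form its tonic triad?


The relative minor shares the major's key signature and starts on its 6th degree
6th degree = a major 6th above the tonic; a major 6th above F# is D#
→ relative minor of F# major is D# minor
Tonic triad of D# minor = root + minor 3rd + perfect 5th = D# F# A#
= D# minor; triad = D# F# A#


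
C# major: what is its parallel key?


Parallel keys share the same tonic but differ in mode
C# major → parallel is C# minor
= C# minor


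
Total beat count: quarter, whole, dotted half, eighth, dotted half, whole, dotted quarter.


Let's work it out.
Beat values:
  quarter = 1 beat
  whole = 4 beats
  dotted half = 3 beats
  eighth = 0.5 beats
  dotted half = 3 beats
  whole = 4 beats
  dotted quarter = 1.5 beats
Sum = 1 + 4 + 3 + 0.5 + 3 + 4 + 1.5
= 17 beats


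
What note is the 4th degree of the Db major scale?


Reasoning:
Major scale pattern: W-W-H-W-W-W-H (2-2-1-2-2-2-1 semitones)
Starting from Db:
  Db + 2 semitones → Eb
  Eb + 2 semitones → F
  F + 1 semitone → Gb
  Gb + 2 semitones → Ab
  Ab + 2 semitones → Bb
  Bb + 2 semitones → C
  C + 1 semitone → Db
Scale: Db Eb F Gb Ab Bb C
Degree 4 = Gb


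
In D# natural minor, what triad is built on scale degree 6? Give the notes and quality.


Step by step:
D# natural minor scale: D# E# F# G# A# B C#
Diatonic triad on degree 6 stacks scale notes 6, 1, 3: B D# F#
B→D# = 4 semitones; B→F# = 7 semitones → major triad
= B D# F# (major)


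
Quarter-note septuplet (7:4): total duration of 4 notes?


Let's work it out.
Septuplet: 7 notes occupy the space of 4 quarter notes
Space = 4 × 1 = 4 beats
Each septuplet note = 4 / 7 = 4/7 beats
4 notes = 4 × 4/7 = 16/7
= 16/7 beats


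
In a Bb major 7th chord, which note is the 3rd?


Reasoning:
Major 7th chord = root + major 3rd + perfect 5th + major 7th
Seventh chords stack in thirds, so the letter names are B-D-F-A
Root: Bb
Major 3rd above Bb: D
Perfect 5th above Bb: F
Major 7th above Bb: A
The 3rd = D


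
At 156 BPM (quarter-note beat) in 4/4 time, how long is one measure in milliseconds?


Step by step:
Quarter-note beat duration = 60000 / 156 ms
Beats per measure (4/4) = 4
One measure = 4 × 60000 / 156 = 240000 / 156 ms
= 1538.5 ms


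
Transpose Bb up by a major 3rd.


Solution.
major 3rd: 3 letter names, 4 semitones
Letter: B + 2 → D
Pitch: Bb + 4 semitones, spelled as a D → D
= D


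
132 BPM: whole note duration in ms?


Reasoning:
One quarter-note beat = 60000 / BPM = 60000 / 132 ms
Whole note = 4 × quarter note
Duration = 4 × 60000 / 132 = 240000 / 132
= 1818.2 ms


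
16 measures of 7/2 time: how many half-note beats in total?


Reasoning:
Time signature 7/2: the bottom number 2 means the half note gets one count
The top number 7 means 7 half-note beats per measure
Total = 7 × 16 measures
= 112 half-note beats


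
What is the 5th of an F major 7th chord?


Solution.
Major 7th chord = root + major 3rd + perfect 5th + major 7th
Seventh chords stack in thirds, so the letter names are F-A-C-E
Root: F
Major 3rd above F: A
Perfect 5th above F: C
Major 7th above F: E
The 5th = C


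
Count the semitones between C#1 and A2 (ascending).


Absolute semitone position = octave×12 + chromatic position
C#1: 1×12 + 1 = 13
A2: 2×12 + 9 = 33
Difference = 33 - 13 = 20
= 20 semitones


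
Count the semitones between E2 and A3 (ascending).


Solution.
Absolute semitone position = octave×12 + chromatic position
E2: 2×12 + 4 = 28
A3: 3×12 + 9 = 45
Difference = 45 - 28 = 17
= 17 semitones


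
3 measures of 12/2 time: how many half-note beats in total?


Time signature 12/2: the bottom number 2 means the half note gets one count
The top number 12 means 12 half-note beats per measure
Total = 12 × 3 measures
= 36 half-note beats


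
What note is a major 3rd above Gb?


Solution.
A 3rd spans 3 letter names, so from G we land on B
A major 3rd = 4 semitones above Gb
Spell B at that pitch: Bb
= Bb


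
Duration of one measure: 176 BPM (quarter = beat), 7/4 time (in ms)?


Let's work it out.
Quarter-note beat duration = 60000 / 176 ms
Beats per measure (7/4) = 7
One measure = 7 × 60000 / 176 = 420000 / 176 ms
= 2386.4 ms


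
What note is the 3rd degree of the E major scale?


Major scale pattern: W-W-H-W-W-W-H (2-2-1-2-2-2-1 semitones)
Starting from E:
  E + 2 semitones → F#
  F# + 2 semitones → G#
  G# + 1 semitone → A
  A + 2 semitones → B
  B + 2 semitones → C#
  C# + 2 semitones → D#
  D# + 1 semitone → E
Scale: E F# G# A B C# D#
Degree 3 = G#


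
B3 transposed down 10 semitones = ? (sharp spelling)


Let's work it out.
B3: chromatic position 11 in octave 3 → absolute = 3×12 + 11 = 47
Transpose down 10: 47 - 10 = 37
37 = 3×12 + 1 → C# in octave 3
Result = C#3


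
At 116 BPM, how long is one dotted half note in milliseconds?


Working:
One quarter-note beat = 60000 / BPM = 60000 / 116 ms
Dotted half note = 3 × quarter note
Duration = 3 × 60000 / 116 = 180000 / 116
= 1551.7 ms


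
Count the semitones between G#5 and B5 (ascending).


Absolute semitone position = octave×12 + chromatic position
G#5: 5×12 + 8 = 68
B5: 5×12 + 11 = 71
Difference = 71 - 68 = 3
= 3 semitones


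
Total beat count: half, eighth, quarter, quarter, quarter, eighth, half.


Beat values:
  half = 2 beats
  eighth = 0.5 beats
  quarter = 1 beat
  quarter = 1 beat
  quarter = 1 beat
  eighth = 0.5 beats
  half = 2 beats
Sum = 2 + 0.5 + 1 + 1 + 1 + 0.5 + 2
= 8 beats


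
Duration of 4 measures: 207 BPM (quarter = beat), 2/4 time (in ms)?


Reasoning:
Quarter-note beat duration = 60000 / 207 ms
Beats per measure (2/4) = 2
One measure = 2 × 60000 / 207 = 120000 / 207 ms
4 measures = 4 × 120000 / 207 = 480000 / 207
= 2318.8 ms


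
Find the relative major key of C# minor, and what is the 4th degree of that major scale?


The relative major shares the key signature and is a minor 3rd above the minor tonic
A minor 3rd above C# is E
→ relative major of C# minor is E major
E major scale: E F# G# A B C# D#
= E major; 4th degree = A


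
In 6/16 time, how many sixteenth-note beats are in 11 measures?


Let's work it out.
Time signature 6/16: the bottom number 16 means the sixteenth note gets one count
The top number 6 means 6 sixteenth-note beats per measure
Total = 6 × 11 measures
= 66 sixteenth-note beats


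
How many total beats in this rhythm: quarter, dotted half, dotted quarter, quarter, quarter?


Let's work it out.
Beat values:
  quarter = 1 beat
  dotted half = 3 beats
  dotted quarter = 1.5 beats
  quarter = 1 beat
  quarter = 1 beat
Sum = 1 + 3 + 1.5 + 1 + 1
= 7.5 beats


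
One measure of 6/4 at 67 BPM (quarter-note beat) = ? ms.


Quarter-note beat duration = 60000 / 67 ms
Beats per measure (6/4) = 6
One measure = 6 × 60000 / 67 = 360000 / 67 ms
= 5373.1 ms


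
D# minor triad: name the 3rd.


Minor triad = root + minor 3rd (3 semitones) + perfect 5th (7 semitones)
A triad on D# stacks thirds, so the chord tones use letter names D-F-A
Root: D#
Minor 3rd above D#: F#
Perfect 5th above D#: A#
The 3rd = F#


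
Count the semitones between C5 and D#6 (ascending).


Let's work it out.
Absolute semitone position = octave×12 + chromatic position
C5: 5×12 + 0 = 60
D#6: 6×12 + 3 = 75
Difference = 75 - 60 = 15
= 15 semitones


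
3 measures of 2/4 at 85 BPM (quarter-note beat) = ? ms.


Solution.
Quarter-note beat duration = 60000 / 85 ms
Beats per measure (2/4) = 2
One measure = 2 × 60000 / 85 = 120000 / 85 ms
3 measures = 3 × 120000 / 85 = 360000 / 85
= 4235.3 ms


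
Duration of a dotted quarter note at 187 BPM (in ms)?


One quarter-note beat = 60000 / BPM = 60000 / 187 ms
Dotted quarter note = 3/2 × quarter note
Duration = 3/2 × 60000 / 187 = 90000 / 187
= 481.3 ms


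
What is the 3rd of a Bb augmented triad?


Step by step:
Augmented triad = root + major 3rd (4 semitones) + augmented 5th (8 semitones)
A triad on Bb stacks thirds, so the chord tones use letter names B-D-F
Root: Bb
Major 3rd above Bb: D
Augmented 5th above Bb: F#
The 3rd = D


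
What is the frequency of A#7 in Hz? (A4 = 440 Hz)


Working:
f = 440 × 2^(n/12) where n = semitones from A4
A#7: 37 semitones from A4
f = 440 × 2^(37/12)
f = 3729.31 Hz


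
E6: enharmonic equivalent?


Step by step:
Enharmonic notes sound the same pitch but are spelled with different letter names
E and D## name the same pitch class
= D##6


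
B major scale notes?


Major scale pattern: W-W-H-W-W-W-H (2-2-1-2-2-2-1 semitones)
Starting from B:
  B + 2 semitones → C#
  C# + 2 semitones → D#
  D# + 1 semitone → E
  E + 2 semitones → F#
  F# + 2 semitones → G#
  G# + 2 semitones → A#
  A# + 1 semitone → B
Scale = B C# D# E F# G# A#


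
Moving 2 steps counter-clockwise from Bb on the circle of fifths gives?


Solution.
Each counter-clockwise step moves down a perfect 5th (= up a perfect 4th)
From Bb: Bb → Eb → Ab
= Ab


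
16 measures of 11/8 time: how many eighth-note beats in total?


Time signature 11/8: the bottom number 8 means the eighth note gets one count
The top number 11 means 11 eighth-note beats per measure
Total = 11 × 16 measures
= 176 eighth-note beats


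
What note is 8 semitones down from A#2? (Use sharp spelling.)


Solution.
A#2: chromatic position 10 in octave 2 → absolute = 2×12 + 10 = 34
Transpose down 8: 34 - 8 = 26
26 = 2×12 + 2 → D in octave 2
Result = D2


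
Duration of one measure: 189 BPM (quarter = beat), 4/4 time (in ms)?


Let's work it out.
Quarter-note beat duration = 60000 / 189 ms
Beats per measure (4/4) = 4
One measure = 4 × 60000 / 189 = 240000 / 189 ms
= 1269.8 ms


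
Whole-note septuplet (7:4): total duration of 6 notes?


Reasoning:
Septuplet: 7 notes occupy the space of 4 whole notes
Space = 4 × 4 = 16 beats
Each septuplet note = 16 / 7 = 16/7 beats
6 notes = 6 × 16/7 = 96/7
= 96/7 beats


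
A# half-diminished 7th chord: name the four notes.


Reasoning:
Half-diminished 7th chord = root + minor 3rd + diminished 5th + minor 7th
Seventh chords stack in thirds, so the letter names are A-C-E-G
Root: A#
Minor 3rd above A#: C#
Diminished 5th above A#: E
Minor 7th above A#: G#
Chord = A# C# E G#


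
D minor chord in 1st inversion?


Reasoning:
Root position: D F A
1st inversion: move root up an octave
Bass note: F
Notes (bottom to top) = F A D


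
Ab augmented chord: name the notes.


Augmented triad = root + major 3rd (4 semitones) + augmented 5th (8 semitones)
A triad on Ab stacks thirds, so the chord tones use letter names A-C-E
Root: Ab
Major 3rd above Ab: C
Augmented 5th above Ab: E
Chord = Ab C E


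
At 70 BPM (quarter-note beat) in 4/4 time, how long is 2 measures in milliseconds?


Solution.
Quarter-note beat duration = 60000 / 70 ms
Beats per measure (4/4) = 4
One measure = 4 × 60000 / 70 = 240000 / 70 ms
2 measures = 2 × 240000 / 70 = 480000 / 70
= 6857.1 ms


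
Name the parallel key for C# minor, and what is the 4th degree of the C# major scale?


Parallel keys share the same tonic but differ in mode
C# minor → parallel is C# major
C# major scale: C# D# E# F# G# A# B#
= C# major; 4th degree = F#


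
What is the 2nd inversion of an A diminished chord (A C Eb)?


Root position: A C Eb
2nd inversion: move root and 3rd up an octave
Bass note: Eb
Notes (bottom to top) = Eb A C


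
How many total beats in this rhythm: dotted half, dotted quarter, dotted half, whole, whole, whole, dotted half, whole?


Reasoning:
Beat values:
  dotted half = 3 beats
  dotted quarter = 1.5 beats
  dotted half = 3 beats
  whole = 4 beats
  whole = 4 beats
  whole = 4 beats
  dotted half = 3 beats
  whole = 4 beats
Sum = 3 + 1.5 + 3 + 4 + 4 + 4 + 3 + 4
= 26.5 beats


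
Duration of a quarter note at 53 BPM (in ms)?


Reasoning:
One quarter-note beat = 60000 / BPM = 60000 / 53 ms
Duration = 60000 / 53
= 1132.1 ms


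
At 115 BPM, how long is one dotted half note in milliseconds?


Reasoning:
One quarter-note beat = 60000 / BPM = 60000 / 115 ms
Dotted half note = 3 × quarter note
Duration = 3 × 60000 / 115 = 180000 / 115
= 1565.2 ms


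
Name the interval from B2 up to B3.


Let's work it out.
Letter names: B → B spans 8 letter names → an octave
Semitones: B2 → B3 = 12 half-steps
An octave of 12 semitones is a perfect octave
= perfect octave


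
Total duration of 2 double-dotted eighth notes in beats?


Working:
Base eighth note = 1/2 beats
Dot 1 adds half the previous value: +1/4
Dot 2 adds half the previous value: +1/8
One double-dotted eighth = 1/2 + 1/4 + 1/8 = 7/8
2 of them = 2 × 7/8 = 7/4
= 7/4 beats


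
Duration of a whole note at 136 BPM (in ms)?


One quarter-note beat = 60000 / BPM = 60000 / 136 ms
Whole note = 4 × quarter note
Duration = 4 × 60000 / 136 = 240000 / 136
= 1764.7 ms


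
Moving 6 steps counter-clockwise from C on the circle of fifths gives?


Working:
Each counter-clockwise step moves down a perfect 5th (= up a perfect 4th)
From C: C → F → Bb → Eb → Ab → Db → F#/Gb
= F#/Gb


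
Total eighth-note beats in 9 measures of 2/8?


Time signature 2/8: the bottom number 8 means the eighth note gets one count
The top number 2 means 2 eighth-note beats per measure
Total = 2 × 9 measures
= 18 eighth-note beats


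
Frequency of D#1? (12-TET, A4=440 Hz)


Step by step:
f = 440 × 2^(n/12) where n = semitones from A4
D#1: -42 semitones from A4
f = 440 × 2^(-42/12)
f = 38.89 Hz


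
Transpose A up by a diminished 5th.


Step by step:
diminished 5th: 5 letter names, 6 semitones
Letter: A + 4 → E
Pitch: A + 6 semitones, spelled as an E → Eb
= Eb


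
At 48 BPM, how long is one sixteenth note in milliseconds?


Reasoning:
One quarter-note beat = 60000 / BPM = 60000 / 48 ms
Sixteenth note = 1/4 × quarter note
Duration = 1/4 × 60000 / 48 = 15000 / 48
= 312.5 ms


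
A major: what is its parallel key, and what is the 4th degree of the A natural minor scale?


Step by step:
Parallel keys share the same tonic but differ in mode
A major → parallel is A minor
A natural minor scale: A B C D E F G
= A minor; 4th degree = D


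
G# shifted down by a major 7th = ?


Reasoning:
major 7th: 7 letter names, 11 semitones
Letter: G - 6 → A
Pitch: G# - 11 semitones, spelled as an A → A
= A


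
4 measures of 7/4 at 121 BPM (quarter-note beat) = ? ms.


Quarter-note beat duration = 60000 / 121 ms
Beats per measure (7/4) = 7
One measure = 7 × 60000 / 121 = 420000 / 121 ms
4 measures = 4 × 420000 / 121 = 1680000 / 121
= 13884.3 ms


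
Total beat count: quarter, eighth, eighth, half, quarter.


Solution.
Beat values:
  quarter = 1 beat
  eighth = 0.5 beats
  eighth = 0.5 beats
  half = 2 beats
  quarter = 1 beat
Sum = 1 + 0.5 + 0.5 + 2 + 1
= 5 beats


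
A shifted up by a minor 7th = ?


Reasoning:
minor 7th: 7 letter names, 10 semitones
Letter: A + 6 → G
Pitch: A + 10 semitones, spelled as a G → G
= G


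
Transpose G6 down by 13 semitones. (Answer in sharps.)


Let's work it out.
G6: chromatic position 7 in octave 6 → absolute = 6×12 + 7 = 79
Transpose down 13: 79 - 13 = 66
66 = 5×12 + 6 → F# in octave 5
Result = F#5


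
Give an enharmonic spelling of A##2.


Solution.
Enharmonic notes sound the same pitch but are spelled with different letter names
A## and B name the same pitch class
= B2


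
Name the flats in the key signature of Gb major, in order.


Flat major keys: C(0), F(1), Bb(2), Eb(3), Ab(4), Db(5), Gb(6), Cb(7)
Gb major has 6 flats
Order of flats: Bb Eb Ab Db Gb Cb Fb → first 6: Bb, Eb, Ab, Db, Gb, Cb
= Bb, Eb, Ab, Db, Gb, Cb


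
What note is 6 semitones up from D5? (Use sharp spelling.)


Working:
D5: chromatic position 2 in octave 5 → absolute = 5×12 + 2 = 62
Transpose up 6: 62 + 6 = 68
68 = 5×12 + 8 → G# in octave 5
Result = G#5


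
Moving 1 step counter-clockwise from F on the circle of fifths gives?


Working:
Each counter-clockwise step moves down a perfect 5th (= up a perfect 4th)
From F: F → Bb
= Bb


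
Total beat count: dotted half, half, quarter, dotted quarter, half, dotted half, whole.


Beat values:
  dotted half = 3 beats
  half = 2 beats
  quarter = 1 beat
  dotted quarter = 1.5 beats
  half = 2 beats
  dotted half = 3 beats
  whole = 4 beats
Sum = 3 + 2 + 1 + 1.5 + 2 + 3 + 4
= 16.5 beats


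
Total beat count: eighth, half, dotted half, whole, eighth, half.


Solution.
Beat values:
  eighth = 0.5 beats
  half = 2 beats
  dotted half = 3 beats
  whole = 4 beats
  eighth = 0.5 beats
  half = 2 beats
Sum = 0.5 + 2 + 3 + 4 + 0.5 + 2
= 12 beats


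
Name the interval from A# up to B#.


Reasoning:
Letter names: A → B spans 2 letter names → a 2nd
Semitones: A# → B# = 2 half-steps
A 2nd of 2 semitones is a major 2nd
= major 2nd


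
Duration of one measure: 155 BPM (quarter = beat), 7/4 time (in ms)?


Working:
Quarter-note beat duration = 60000 / 155 ms
Beats per measure (7/4) = 7
One measure = 7 × 60000 / 155 = 420000 / 155 ms
= 2709.7 ms


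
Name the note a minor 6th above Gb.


Solution.
A 6th spans 6 letter names, so from G we land on E
A minor 6th = 8 semitones above Gb
Spell E at that pitch: Ebb
= Ebb


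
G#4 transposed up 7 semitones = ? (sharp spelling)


Working:
G#4: chromatic position 8 in octave 4 → absolute = 4×12 + 8 = 56
Transpose up 7: 56 + 7 = 63
63 = 5×12 + 3 → D# in octave 5
Result = D#5


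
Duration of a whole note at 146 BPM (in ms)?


Reasoning:
One quarter-note beat = 60000 / BPM = 60000 / 146 ms
Whole note = 4 × quarter note
Duration = 4 × 60000 / 146 = 240000 / 146
= 1643.8 ms


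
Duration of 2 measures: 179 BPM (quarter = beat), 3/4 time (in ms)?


Solution.
Quarter-note beat duration = 60000 / 179 ms
Beats per measure (3/4) = 3
One measure = 3 × 60000 / 179 = 180000 / 179 ms
2 measures = 2 × 180000 / 179 = 360000 / 179
= 2011.2 ms


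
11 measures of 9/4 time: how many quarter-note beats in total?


Step by step:
Time signature 9/4: the bottom number 4 means the quarter note gets one count
The top number 9 means 9 quarter-note beats per measure
Total = 9 × 11 measures
= 99 quarter-note beats


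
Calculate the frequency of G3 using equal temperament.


f = 440 × 2^(n/12) where n = semitones from A4
G3: -14 semitones from A4
f = 440 × 2^(-14/12)
f = 196.00 Hz


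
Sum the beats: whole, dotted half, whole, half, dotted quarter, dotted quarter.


Beat values:
  whole = 4 beats
  dotted half = 3 beats
  whole = 4 beats
  half = 2 beats
  dotted quarter = 1.5 beats
  dotted quarter = 1.5 beats
Sum = 4 + 3 + 4 + 2 + 1.5 + 1.5
= 16 beats


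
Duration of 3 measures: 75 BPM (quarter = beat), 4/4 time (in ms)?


Quarter-note beat duration = 60000 / 75 ms
Beats per measure (4/4) = 4
One measure = 4 × 60000 / 75 = 240000 / 75 ms
3 measures = 3 × 240000 / 75 = 720000 / 75
= 9600.0 ms


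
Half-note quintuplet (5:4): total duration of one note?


Reasoning:
Quintuplet: 5 notes occupy the space of 4 half notes
Space = 4 × 2 = 8 beats
Each quintuplet note = 8 / 5 = 8/5 beats
= 8/5 beats


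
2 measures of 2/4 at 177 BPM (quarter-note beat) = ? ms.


Solution.
Quarter-note beat duration = 60000 / 177 ms
Beats per measure (2/4) = 2
One measure = 2 × 60000 / 177 = 120000 / 177 ms
2 measures = 2 × 120000 / 177 = 240000 / 177
= 1355.9 ms


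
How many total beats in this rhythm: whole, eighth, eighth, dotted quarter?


Step by step:
Beat values:
  whole = 4 beats
  eighth = 0.5 beats
  eighth = 0.5 beats
  dotted quarter = 1.5 beats
Sum = 4 + 0.5 + 0.5 + 1.5
= 6.5 beats


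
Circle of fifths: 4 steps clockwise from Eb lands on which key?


Each clockwise step on the circle of fifths moves up a perfect 5th
From Eb: Eb → Bb → F → C → G
= G


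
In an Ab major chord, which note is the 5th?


Major triad = root + major 3rd (4 semitones) + perfect 5th (7 semitones)
A triad on Ab stacks thirds, so the chord tones use letter names A-C-E
Root: Ab
Major 3rd above Ab: C
Perfect 5th above Ab: Eb
The 5th = Eb


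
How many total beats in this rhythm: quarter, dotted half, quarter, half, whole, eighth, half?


Beat values:
  quarter = 1 beat
  dotted half = 3 beats
  quarter = 1 beat
  half = 2 beats
  whole = 4 beats
  eighth = 0.5 beats
  half = 2 beats
Sum = 1 + 3 + 1 + 2 + 4 + 0.5 + 2
= 13.5 beats


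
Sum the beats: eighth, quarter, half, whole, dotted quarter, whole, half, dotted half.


Beat values:
  eighth = 0.5 beats
  quarter = 1 beat
  half = 2 beats
  whole = 4 beats
  dotted quarter = 1.5 beats
  whole = 4 beats
  half = 2 beats
  dotted half = 3 beats
Sum = 0.5 + 1 + 2 + 4 + 1.5 + 4 + 2 + 3
= 18 beats


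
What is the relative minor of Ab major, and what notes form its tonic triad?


Let's work it out.
The relative minor shares the major's key signature and starts on its 6th degree
6th degree = a major 6th above the tonic; a major 6th above Ab is F
→ relative minor of Ab major is F minor
Tonic triad of F minor = root + minor 3rd + perfect 5th = F Ab C
= F minor; triad = F Ab C


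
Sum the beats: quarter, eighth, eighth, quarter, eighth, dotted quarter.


Working:
Beat values:
  quarter = 1 beat
  eighth = 0.5 beats
  eighth = 0.5 beats
  quarter = 1 beat
  eighth = 0.5 beats
  dotted quarter = 1.5 beats
Sum = 1 + 0.5 + 0.5 + 1 + 0.5 + 1.5
= 5 beats


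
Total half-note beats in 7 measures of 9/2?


Let's work it out.
Time signature 9/2: the bottom number 2 means the half note gets one count
The top number 9 means 9 half-note beats per measure
Total = 9 × 7 measures
= 63 half-note beats


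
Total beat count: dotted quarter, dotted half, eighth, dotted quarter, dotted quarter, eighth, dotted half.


Beat values:
  dotted quarter = 1.5 beats
  dotted half = 3 beats
  eighth = 0.5 beats
  dotted quarter = 1.5 beats
  dotted quarter = 1.5 beats
  eighth = 0.5 beats
  dotted half = 3 beats
Sum = 1.5 + 3 + 0.5 + 1.5 + 1.5 + 0.5 + 3
= 11.5 beats


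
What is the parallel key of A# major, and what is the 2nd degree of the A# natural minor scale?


Working:
Parallel keys share the same tonic but differ in mode
A# major → parallel is A# minor
A# natural minor scale: A# B# C# D# E# F# G#
= A# minor; 2nd degree = B#


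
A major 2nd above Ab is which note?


Step by step:
A 2nd spans 2 letter names, so from A we land on B
A major 2nd = 2 semitones above Ab
Spell B at that pitch: Bb
= Bb


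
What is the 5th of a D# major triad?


Working:
Major triad = root + major 3rd (4 semitones) + perfect 5th (7 semitones)
A triad on D# stacks thirds, so the chord tones use letter names D-F-A
Root: D#
Major 3rd above D#: F##
Perfect 5th above D#: A#
The 5th = A#


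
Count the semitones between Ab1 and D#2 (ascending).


Reasoning:
Absolute semitone position = octave×12 + chromatic position
Ab1: 1×12 + 8 = 20
D#2: 2×12 + 3 = 27
Difference = 27 - 20 = 7
= 7 semitones


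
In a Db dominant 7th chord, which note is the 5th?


Let's work it out.
Dominant 7th chord = root + major 3rd + perfect 5th + minor 7th
Seventh chords stack in thirds, so the letter names are D-F-A-C
Root: Db
Major 3rd above Db: F
Perfect 5th above Db: Ab
Minor 7th above Db: Cb
The 5th = Ab


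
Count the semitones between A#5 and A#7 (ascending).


Absolute semitone position = octave×12 + chromatic position
A#5: 5×12 + 10 = 70
A#7: 7×12 + 10 = 94
Difference = 94 - 70 = 24
= 24 semitones


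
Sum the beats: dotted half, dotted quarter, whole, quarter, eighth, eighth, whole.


Let's work it out.
Beat values:
  dotted half = 3 beats
  dotted quarter = 1.5 beats
  whole = 4 beats
  quarter = 1 beat
  eighth = 0.5 beats
  eighth = 0.5 beats
  whole = 4 beats
Sum = 3 + 1.5 + 4 + 1 + 0.5 + 0.5 + 4
= 14.5 beats


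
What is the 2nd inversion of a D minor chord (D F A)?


Let's work it out.
Root position: D F A
2nd inversion: move root and 3rd up an octave
Bass note: A
Notes (bottom to top) = A D F


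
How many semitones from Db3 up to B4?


Reasoning:
Absolute semitone position = octave×12 + chromatic position
Db3: 3×12 + 1 = 37
B4: 4×12 + 11 = 59
Difference = 59 - 37 = 22
= 22 semitones


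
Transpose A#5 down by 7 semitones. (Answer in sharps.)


Working:
A#5: chromatic position 10 in octave 5 → absolute = 5×12 + 10 = 70
Transpose down 7: 70 - 7 = 63
63 = 5×12 + 3 → D# in octave 5
Result = D#5


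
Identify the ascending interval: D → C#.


Letter names: D → C spans 7 letter names → a 7th
Semitones: D → C# = 11 half-steps
A 7th of 11 semitones is a major 7th
= major 7th


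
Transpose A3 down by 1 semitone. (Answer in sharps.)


Solution.
A3: chromatic position 9 in octave 3 → absolute = 3×12 + 9 = 45
Transpose down 1: 45 - 1 = 44
44 = 3×12 + 8 → G# in octave 3
Result = G#3


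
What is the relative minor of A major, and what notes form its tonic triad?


Working:
The relative minor shares the major's key signature and starts on its 6th degree
6th degree = a major 6th above the tonic; a major 6th above A is F#
→ relative minor of A major is F# minor
Tonic triad of F# minor = root + minor 3rd + perfect 5th = F# A C#
= F# minor; triad = F# A C#


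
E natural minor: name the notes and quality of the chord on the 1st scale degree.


Step by step:
E natural minor scale: E F# G A B C D
Diatonic triad on degree 1 stacks scale notes 1, 3, 5: E G B
E→G = 3 semitones; E→B = 7 semitones → minor triad
= E G B (minor)


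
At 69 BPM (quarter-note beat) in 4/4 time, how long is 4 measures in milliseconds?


Reasoning:
Quarter-note beat duration = 60000 / 69 ms
Beats per measure (4/4) = 4
One measure = 4 × 60000 / 69 = 240000 / 69 ms
4 measures = 4 × 240000 / 69 = 960000 / 69
= 13913.0 ms


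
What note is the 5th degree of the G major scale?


Reasoning:
Major scale pattern: W-W-H-W-W-W-H (2-2-1-2-2-2-1 semitones)
Starting from G:
  G + 2 semitones → A
  A + 2 semitones → B
  B + 1 semitone → C
  C + 2 semitones → D
  D + 2 semitones → E
  E + 2 semitones → F#
  F# + 1 semitone → G
Scale: G A B C D E F#
Degree 5 = D


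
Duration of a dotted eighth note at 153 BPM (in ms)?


Let's work it out.
One quarter-note beat = 60000 / BPM = 60000 / 153 ms
Dotted eighth note = 3/4 × quarter note
Duration = 3/4 × 60000 / 153 = 45000 / 153
= 294.1 ms


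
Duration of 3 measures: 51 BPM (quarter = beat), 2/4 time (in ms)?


Quarter-note beat duration = 60000 / 51 ms
Beats per measure (2/4) = 2
One measure = 2 × 60000 / 51 = 120000 / 51 ms
3 measures = 3 × 120000 / 51 = 360000 / 51
= 7058.8 ms


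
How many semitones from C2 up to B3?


Let's work it out.
Absolute semitone position = octave×12 + chromatic position
C2: 2×12 + 0 = 24
B3: 3×12 + 11 = 47
Difference = 47 - 24 = 23
= 23 semitones


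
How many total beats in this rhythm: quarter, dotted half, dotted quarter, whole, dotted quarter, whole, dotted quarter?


Beat values:
  quarter = 1 beat
  dotted half = 3 beats
  dotted quarter = 1.5 beats
  whole = 4 beats
  dotted quarter = 1.5 beats
  whole = 4 beats
  dotted quarter = 1.5 beats
Sum = 1 + 3 + 1.5 + 4 + 1.5 + 4 + 1.5
= 16.5 beats


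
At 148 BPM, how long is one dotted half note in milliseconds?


Solution.
One quarter-note beat = 60000 / BPM = 60000 / 148 ms
Dotted half note = 3 × quarter note
Duration = 3 × 60000 / 148 = 180000 / 148
= 1216.2 ms


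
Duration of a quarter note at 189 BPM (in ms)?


Step by step:
One quarter-note beat = 60000 / BPM = 60000 / 189 ms
Duration = 60000 / 189
= 317.5 ms


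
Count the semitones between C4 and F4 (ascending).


Let's work it out.
Absolute semitone position = octave×12 + chromatic position
C4: 4×12 + 0 = 48
F4: 4×12 + 5 = 53
Difference = 53 - 48 = 5
= 5 semitones


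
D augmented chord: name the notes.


Let's work it out.
Augmented triad = root + major 3rd (4 semitones) + augmented 5th (8 semitones)
A triad on D stacks thirds, so the chord tones use letter names D-F-A
Root: D
Major 3rd above D: F#
Augmented 5th above D: A#
Chord = D F# A#


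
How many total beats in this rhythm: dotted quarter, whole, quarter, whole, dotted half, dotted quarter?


Beat values:
  dotted quarter = 1.5 beats
  whole = 4 beats
  quarter = 1 beat
  whole = 4 beats
  dotted half = 3 beats
  dotted quarter = 1.5 beats
Sum = 1.5 + 4 + 1 + 4 + 3 + 1.5
= 15 beats


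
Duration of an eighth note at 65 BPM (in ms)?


Let's work it out.
One quarter-note beat = 60000 / BPM = 60000 / 65 ms
Eighth note = 1/2 × quarter note
Duration = 1/2 × 60000 / 65 = 30000 / 65
= 461.5 ms


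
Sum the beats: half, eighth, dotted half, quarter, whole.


Let's work it out.
Beat values:
  half = 2 beats
  eighth = 0.5 beats
  dotted half = 3 beats
  quarter = 1 beat
  whole = 4 beats
Sum = 2 + 0.5 + 3 + 1 + 4
= 10.5 beats


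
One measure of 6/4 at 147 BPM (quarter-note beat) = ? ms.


Step by step:
Quarter-note beat duration = 60000 / 147 ms
Beats per measure (6/4) = 6
One measure = 6 × 60000 / 147 = 360000 / 147 ms
= 2449.0 ms


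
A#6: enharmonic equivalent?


Working:
Enharmonic notes sound the same pitch but are spelled with different letter names
A# and Bb name the same pitch class
= Bb6


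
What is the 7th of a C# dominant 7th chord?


Let's work it out.
Dominant 7th chord = root + major 3rd + perfect 5th + minor 7th
Seventh chords stack in thirds, so the letter names are C-E-G-B
Root: C#
Major 3rd above C#: E#
Perfect 5th above C#: G#
Minor 7th above C#: B
The 7th = B


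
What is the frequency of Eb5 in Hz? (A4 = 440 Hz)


f = 440 × 2^(n/12) where n = semitones from A4
Eb5: 6 semitones from A4
f = 440 × 2^(6/12)
f = 622.25 Hz


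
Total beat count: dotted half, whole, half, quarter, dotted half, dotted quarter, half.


Beat values:
  dotted half = 3 beats
  whole = 4 beats
  half = 2 beats
  quarter = 1 beat
  dotted half = 3 beats
  dotted quarter = 1.5 beats
  half = 2 beats
Sum = 3 + 4 + 2 + 1 + 3 + 1.5 + 2
= 16.5 beats
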